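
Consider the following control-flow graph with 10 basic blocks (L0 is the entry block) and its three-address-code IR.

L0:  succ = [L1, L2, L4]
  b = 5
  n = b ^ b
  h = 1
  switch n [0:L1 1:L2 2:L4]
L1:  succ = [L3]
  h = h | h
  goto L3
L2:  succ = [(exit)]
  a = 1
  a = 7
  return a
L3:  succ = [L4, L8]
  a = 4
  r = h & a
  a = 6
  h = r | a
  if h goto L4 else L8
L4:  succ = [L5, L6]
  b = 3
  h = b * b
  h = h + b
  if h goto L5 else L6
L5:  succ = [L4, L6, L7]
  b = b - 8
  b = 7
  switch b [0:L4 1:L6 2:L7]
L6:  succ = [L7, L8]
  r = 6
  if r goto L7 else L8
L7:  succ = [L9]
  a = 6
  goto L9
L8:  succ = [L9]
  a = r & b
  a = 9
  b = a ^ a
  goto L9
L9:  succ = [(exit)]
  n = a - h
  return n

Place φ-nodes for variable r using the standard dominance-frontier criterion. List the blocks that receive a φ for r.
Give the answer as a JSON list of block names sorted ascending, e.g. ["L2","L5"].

idom tree: L1←L0 L2←L0 L3←L1 L4←L0 L5←L4 L6←L4 L7←L4 L8←L0 L9←L0
Dom at joins:
  L4: preds {L0,L3,L5}: {L0} ∩ {L0,L1,L3} ∩ {L0,L4,L5} = {L0}; idom=L0
  L6: preds {L4,L5}: {L0,L4} ∩ {L0,L4,L5} = {L0,L4}; idom=L4
  L7: preds {L5,L6}: {L0,L4,L5} ∩ {L0,L4,L6} = {L0,L4}; idom=L4
  L8: preds {L3,L6}: {L0,L1,L3} ∩ {L0,L4,L6} = {L0}; idom=L0
  L9: preds {L7,L8}: {L0,L4,L7} ∩ {L0,L8} = {L0}; idom=L0

DF walk-up:
  L4←L0: walk · to L0
  L4←L3: walk L3→L1 to L0
  L4←L5: walk L5→L4 to L0
  L6←L4: walk · to L4
  L6←L5: walk L5 to L4
  L7←L5: walk L5 to L4
  L7←L6: walk L6 to L4
  L8←L3: walk L3→L1 to L0
  L8←L6: walk L6→L4 to L0
  L9←L7: walk L7→L4 to L0
  L9←L8: walk L8 to L0
  L0 → ∅
  L1 → {L4,L8}
  L2 → ∅
  L3 → {L4,L8}
  L4 → {L4,L8,L9}
  L5 → {L4,L6,L7}
  L6 → {L7,L8}
  L7 → {L9}
  L8 → {L9}
  L9 → ∅

φ for r: defs {L3,L6}
  DF⁺ = {L4,L7,L8,L9}

Answer: ["L4", "L7", "L8", "L9"]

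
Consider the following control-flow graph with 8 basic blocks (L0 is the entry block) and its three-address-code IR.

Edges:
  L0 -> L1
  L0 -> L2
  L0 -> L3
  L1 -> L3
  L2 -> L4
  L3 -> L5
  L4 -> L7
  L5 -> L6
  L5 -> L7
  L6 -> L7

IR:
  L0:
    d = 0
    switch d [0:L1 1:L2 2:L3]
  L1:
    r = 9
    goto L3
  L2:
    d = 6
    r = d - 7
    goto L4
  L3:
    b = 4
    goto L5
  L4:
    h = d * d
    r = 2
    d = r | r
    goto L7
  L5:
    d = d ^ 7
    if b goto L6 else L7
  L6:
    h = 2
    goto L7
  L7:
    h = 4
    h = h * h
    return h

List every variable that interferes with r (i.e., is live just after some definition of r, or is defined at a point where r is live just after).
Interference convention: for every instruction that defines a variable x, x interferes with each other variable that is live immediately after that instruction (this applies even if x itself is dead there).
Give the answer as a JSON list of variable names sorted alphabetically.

Answer: ["d"]

Working:
Per-block:
  L0 def {d} use ∅
  L1 def {r} use ∅
  L2 def {d,r} use ∅
  L3 def {b} use ∅
  L4 def {d,h,r} use {d}
  L5 def {d} use {b,d}
  L6 def {h} use ∅
  L7 def {h} use ∅

Live sets:
  live L0: ∅→{d}
  live L1: {d}→{d}
  live L2: ∅→{d}
  live L3: {d}→{b,d}
  live L4: {d}→∅
  live L5: {b,d}→∅
  live L6: ∅→∅
  live L7: ∅→∅

Interference:
  b: {d}
  d: {b,r}
  h: ∅
  r: {d}

N(r) = ["d"]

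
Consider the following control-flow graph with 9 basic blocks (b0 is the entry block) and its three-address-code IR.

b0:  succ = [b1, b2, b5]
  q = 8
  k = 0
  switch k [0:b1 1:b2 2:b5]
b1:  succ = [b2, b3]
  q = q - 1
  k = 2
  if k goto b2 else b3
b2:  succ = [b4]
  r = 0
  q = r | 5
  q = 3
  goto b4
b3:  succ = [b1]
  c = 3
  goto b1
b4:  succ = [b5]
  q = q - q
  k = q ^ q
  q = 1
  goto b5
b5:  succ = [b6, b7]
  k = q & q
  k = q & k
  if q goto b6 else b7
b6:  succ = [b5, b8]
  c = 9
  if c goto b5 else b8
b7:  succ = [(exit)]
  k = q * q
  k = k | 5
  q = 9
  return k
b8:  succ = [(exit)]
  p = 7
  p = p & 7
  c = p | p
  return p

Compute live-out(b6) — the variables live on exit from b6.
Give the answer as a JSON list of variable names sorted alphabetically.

def/use:
  b0 def {k,q} use ∅
  b1 def {k,q} use {q}
  b2 def {q,r} use ∅
  b3 def {c} use ∅
  b4 def {k,q} use {q}
  b5 def {k} use {q}
  b6 def {c} use ∅
  b7 def {k,q} use {q}
  b8 def {c,p} use ∅

Backward fixpoint:
  b0 li=∅ lo={q}
  b1 li={q} lo={q}
  b2 li=∅ lo={q}
  b3 li={q} lo={q}
  b4 li={q} lo={q}
  b5 li={q} lo={q}
  b6 li={q} lo={q}
  b7 li={q} lo=∅
  b8 li=∅ lo=∅

live-out(b6) = ["q"]

Answer: ["q"]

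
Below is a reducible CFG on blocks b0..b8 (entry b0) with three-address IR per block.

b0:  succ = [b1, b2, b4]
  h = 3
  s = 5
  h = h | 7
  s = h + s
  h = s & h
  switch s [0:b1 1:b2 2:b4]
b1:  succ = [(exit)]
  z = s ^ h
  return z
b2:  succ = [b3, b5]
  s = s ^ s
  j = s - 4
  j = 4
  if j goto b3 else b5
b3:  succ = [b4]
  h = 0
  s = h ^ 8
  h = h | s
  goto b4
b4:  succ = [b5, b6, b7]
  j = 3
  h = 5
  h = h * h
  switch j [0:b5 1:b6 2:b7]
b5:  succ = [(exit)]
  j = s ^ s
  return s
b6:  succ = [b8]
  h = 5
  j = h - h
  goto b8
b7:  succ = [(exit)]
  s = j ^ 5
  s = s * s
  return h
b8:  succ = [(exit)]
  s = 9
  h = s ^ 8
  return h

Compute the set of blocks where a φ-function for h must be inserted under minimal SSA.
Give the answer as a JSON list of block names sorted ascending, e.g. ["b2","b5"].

Answer: ["b4", "b5"]

Working:
idom tree: b1←b0 b2←b0 b3←b2 b4←b0 b5←b0 b6←b4 b7←b4 b8←b6
Dom∩ at merges:
  b4: preds {b0,b3}: {b0} ∩ {b0,b2,b3} = {b0}; idom=b0
  b5: preds {b2,b4}: {b0,b2} ∩ {b0,b4} = {b0}; idom=b0

Frontier:
  b4←b0: walk · to b0
  b4←b3: walk b3→b2 to b0
  b5←b2: walk b2 to b0
  b5←b4: walk b4 to b0
  b0 → ∅
  b1 → ∅
  b2 → {b4,b5}
  b3 → {b4}
  b4 → {b5}
  b5 → ∅
  b6 → ∅
  b7 → ∅
  b8 → ∅

φ for h: defs {b0,b3,b4,b6,b8}
  DF⁺ = {b4,b5}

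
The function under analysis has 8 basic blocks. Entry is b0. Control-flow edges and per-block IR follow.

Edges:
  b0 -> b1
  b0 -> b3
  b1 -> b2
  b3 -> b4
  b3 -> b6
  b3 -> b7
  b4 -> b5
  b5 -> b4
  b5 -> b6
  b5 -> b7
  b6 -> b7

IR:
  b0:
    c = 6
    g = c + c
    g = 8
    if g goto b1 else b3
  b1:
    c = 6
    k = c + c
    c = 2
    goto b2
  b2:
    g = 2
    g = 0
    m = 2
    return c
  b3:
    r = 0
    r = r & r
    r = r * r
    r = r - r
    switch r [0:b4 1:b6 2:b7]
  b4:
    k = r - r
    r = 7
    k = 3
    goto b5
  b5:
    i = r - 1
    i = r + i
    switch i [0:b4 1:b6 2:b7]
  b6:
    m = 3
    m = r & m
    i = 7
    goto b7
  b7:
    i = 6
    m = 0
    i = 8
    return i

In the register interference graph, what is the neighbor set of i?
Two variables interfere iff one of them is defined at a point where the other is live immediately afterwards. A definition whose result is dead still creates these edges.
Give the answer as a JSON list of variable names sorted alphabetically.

Block summaries:
  b0 def {c,g} use ∅
  b1 def {c,k} use ∅
  b2 def {g,m} use {c}
  b3 def {r} use ∅
  b4 def {k,r} use {r}
  b5 def {i} use {r}
  b6 def {i,m} use {r}
  b7 def {i,m} use ∅

Liveness:
  live b0: ∅→∅
  live b1: ∅→{c}
  live b2: {c}→∅
  live b3: ∅→{r}
  live b4: {r}→{r}
  live b5: {r}→{r}
  live b6: {r}→∅
  live b7: ∅→∅

Interference:
  c↔{g,m}
  g↔{c}
  i↔{r}
  k↔{r}
  m↔{c,r}
  r↔{i,k,m}

N(i) = ["r"]

Answer: ["r"]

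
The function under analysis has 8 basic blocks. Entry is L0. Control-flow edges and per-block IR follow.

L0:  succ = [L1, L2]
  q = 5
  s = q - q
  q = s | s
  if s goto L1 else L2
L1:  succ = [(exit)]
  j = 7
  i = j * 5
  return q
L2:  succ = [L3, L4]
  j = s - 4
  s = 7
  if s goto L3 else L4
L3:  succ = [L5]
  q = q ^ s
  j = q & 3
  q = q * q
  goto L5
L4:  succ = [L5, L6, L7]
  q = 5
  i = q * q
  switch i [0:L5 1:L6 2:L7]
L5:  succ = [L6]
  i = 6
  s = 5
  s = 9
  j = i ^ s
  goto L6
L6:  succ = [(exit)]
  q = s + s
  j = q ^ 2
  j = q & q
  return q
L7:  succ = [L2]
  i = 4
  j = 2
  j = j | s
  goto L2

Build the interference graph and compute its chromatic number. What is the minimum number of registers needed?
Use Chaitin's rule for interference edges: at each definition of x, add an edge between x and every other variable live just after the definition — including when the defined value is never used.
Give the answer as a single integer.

Answer: 3

Derivation:
Per-block:
  L0 def {q,s} use ∅
  L1 def {i,j} use {q}
  L2 def {j,s} use {s}
  L3 def {j,q} use {q,s}
  L4 def {i,q} use ∅
  L5 def {i,j,s} use ∅
  L6 def {j,q} use {s}
  L7 def {i,j} use {s}

Liveness:
  L0: in=∅ out={q,s}
  L1: in={q} out=∅
  L2: in={q,s} out={q,s}
  L3: in={q,s} out=∅
  L4: in={s} out={q,s}
  L5: in=∅ out={s}
  L6: in={s} out=∅
  L7: in={q,s} out={q,s}

Conflict graph:
  i — {q,s}
  j — {q,s}
  q — {i,j,s}
  s — {i,j,q}

Chromatic number:
  clique {i,q,s} ⇒ need ≥ 3
  3-colouring: R0={q}  R1={s}  R2={i,j}
  χ = 3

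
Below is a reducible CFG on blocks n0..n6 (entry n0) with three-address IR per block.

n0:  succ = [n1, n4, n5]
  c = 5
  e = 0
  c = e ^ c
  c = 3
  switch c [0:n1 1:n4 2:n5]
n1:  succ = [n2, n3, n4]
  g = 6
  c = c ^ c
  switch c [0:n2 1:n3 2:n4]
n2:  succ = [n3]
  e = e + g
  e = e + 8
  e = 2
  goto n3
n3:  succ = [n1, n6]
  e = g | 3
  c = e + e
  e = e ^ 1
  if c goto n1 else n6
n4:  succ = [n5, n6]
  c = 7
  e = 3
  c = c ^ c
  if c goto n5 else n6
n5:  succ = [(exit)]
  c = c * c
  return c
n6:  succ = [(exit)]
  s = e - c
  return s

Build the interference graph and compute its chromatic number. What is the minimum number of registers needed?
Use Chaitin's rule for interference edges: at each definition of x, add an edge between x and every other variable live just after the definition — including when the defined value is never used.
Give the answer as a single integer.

Per-block:
  n0: {c,e} / ∅
  n1: {c,g} / {c}
  n2: {e} / {e,g}
  n3: {c,e} / {g}
  n4: {c,e} / ∅
  n5: {c} / {c}
  n6: {s} / {c,e}

Backward fixpoint:
  live n0: ∅→{c,e}
  live n1: {c,e}→{e,g}
  live n2: {e,g}→{g}
  live n3: {g}→{c,e}
  live n4: ∅→{c,e}
  live n5: {c}→∅
  live n6: {c,e}→∅

Interfere edges:
  c — {e,g}
  e — {c,g}
  g — {c,e}
  s — ∅

Colouring:
  {c,e,g} pairwise interfere (3-clique) ⇒ χ ≥ 3
  3-colouring: r0={c,s}  r1={e}  r2={g}
  χ = 3

Answer: 3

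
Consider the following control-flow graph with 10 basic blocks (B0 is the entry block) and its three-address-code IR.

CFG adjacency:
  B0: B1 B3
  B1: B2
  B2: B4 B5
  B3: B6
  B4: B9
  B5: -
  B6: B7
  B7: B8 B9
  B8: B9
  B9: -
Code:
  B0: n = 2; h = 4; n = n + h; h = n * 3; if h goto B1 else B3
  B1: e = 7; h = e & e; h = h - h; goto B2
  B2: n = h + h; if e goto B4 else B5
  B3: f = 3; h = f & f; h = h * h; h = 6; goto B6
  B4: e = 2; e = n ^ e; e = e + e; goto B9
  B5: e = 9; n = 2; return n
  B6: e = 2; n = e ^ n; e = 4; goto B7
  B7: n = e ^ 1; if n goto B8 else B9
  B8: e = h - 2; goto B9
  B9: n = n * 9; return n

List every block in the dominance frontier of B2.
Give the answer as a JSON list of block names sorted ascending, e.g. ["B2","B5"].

Answer: ["B9"]

Derivation:
idom tree: B1←B0 B2←B1 B3←B0 B4←B2 B5←B2 B6←B3 B7←B6 B8←B7 B9←B0
Dom at joins:
  B9: preds {B4,B7,B8}: {B0,B1,B2,B4} ∩ {B0,B3,B6,B7} ∩ {B0,B3,B6,B7,B8} = {B0}; idom=B0

DF derivation:
  join B9 pred B4: B4→B2→B1 stop@B0
  join B9 pred B7: B7→B6→B3 stop@B0
  join B9 pred B8: B8→B7→B6→B3 stop@B0
  DF(B0)=∅
  DF(B1)={B9}
  DF(B2)={B9}
  DF(B3)={B9}
  DF(B4)={B9}
  DF(B5)=∅
  DF(B6)={B9}
  DF(B7)={B9}
  DF(B8)={B9}
  DF(B9)=∅

DF(B2) = ["B9"]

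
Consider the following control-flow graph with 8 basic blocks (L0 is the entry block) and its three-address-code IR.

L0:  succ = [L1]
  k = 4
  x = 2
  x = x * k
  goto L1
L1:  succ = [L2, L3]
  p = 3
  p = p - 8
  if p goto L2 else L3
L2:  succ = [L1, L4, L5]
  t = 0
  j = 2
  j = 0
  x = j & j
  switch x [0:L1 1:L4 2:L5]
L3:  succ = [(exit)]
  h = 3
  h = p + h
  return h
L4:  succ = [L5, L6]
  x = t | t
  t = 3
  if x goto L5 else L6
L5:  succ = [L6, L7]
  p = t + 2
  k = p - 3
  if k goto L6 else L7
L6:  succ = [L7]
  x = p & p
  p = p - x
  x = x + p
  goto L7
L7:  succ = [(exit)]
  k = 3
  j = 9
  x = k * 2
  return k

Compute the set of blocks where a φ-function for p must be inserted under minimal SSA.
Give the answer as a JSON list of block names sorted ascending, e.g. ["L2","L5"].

Answer: ["L1", "L6", "L7"]

Derivation:
idom tree: L1←L0 L2←L1 L3←L1 L4←L2 L5←L2 L6←L2 L7←L2
Dom at joins:
  L1: preds {L0,L2}: {L0} ∩ {L0,L1,L2} = {L0}; idom=L0
  L5: preds {L2,L4}: {L0,L1,L2} ∩ {L0,L1,L2,L4} = {L0,L1,L2}; idom=L2
  L6: preds {L4,L5}: {L0,L1,L2,L4} ∩ {L0,L1,L2,L5} = {L0,L1,L2}; idom=L2
  L7: preds {L5,L6}: {L0,L1,L2,L5} ∩ {L0,L1,L2,L6} = {L0,L1,L2}; idom=L2

DF derivation:
  join L1 pred L0: · stop@L0
  join L1 pred L2: L2→L1 stop@L0
  join L5 pred L2: · stop@L2
  join L5 pred L4: L4 stop@L2
  join L6 pred L4: L4 stop@L2
  join L6 pred L5: L5 stop@L2
  join L7 pred L5: L5 stop@L2
  join L7 pred L6: L6 stop@L2
  L0: DF=∅
  L1: DF={L1}
  L2: DF={L1}
  L3: DF=∅
  L4: DF={L5,L6}
  L5: DF={L6,L7}
  L6: DF={L7}
  L7: DF=∅

φ for p: defs {L1,L5,L6}
  DF⁺ = {L1,L6,L7}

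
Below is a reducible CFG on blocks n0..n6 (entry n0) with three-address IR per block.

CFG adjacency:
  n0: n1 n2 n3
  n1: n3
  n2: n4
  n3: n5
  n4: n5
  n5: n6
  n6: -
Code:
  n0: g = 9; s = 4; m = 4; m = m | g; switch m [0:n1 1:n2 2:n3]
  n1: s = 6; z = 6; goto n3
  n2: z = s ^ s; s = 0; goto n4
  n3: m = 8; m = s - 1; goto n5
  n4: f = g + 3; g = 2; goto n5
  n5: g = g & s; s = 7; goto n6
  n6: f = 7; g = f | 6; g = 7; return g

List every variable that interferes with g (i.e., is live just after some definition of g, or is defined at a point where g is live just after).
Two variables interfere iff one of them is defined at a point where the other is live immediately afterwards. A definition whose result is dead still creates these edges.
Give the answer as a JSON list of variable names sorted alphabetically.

def/use:
  n0: {g,m,s} / ∅
  n1: {s,z} / ∅
  n2: {s,z} / {s}
  n3: {m} / {s}
  n4: {f,g} / {g}
  n5: {g,s} / {g,s}
  n6: {f,g} / ∅

Liveness:
  n0 li=∅ lo={g,s}
  n1 li={g} lo={g,s}
  n2 li={g,s} lo={g,s}
  n3 li={g,s} lo={g,s}
  n4 li={g,s} lo={g,s}
  n5 li={g,s} lo=∅
  n6 li=∅ lo=∅

Interference:
  f: {s}
  g: {m,s,z}
  m: {g,s}
  s: {f,g,m,z}
  z: {g,s}

N(g) = ["m", "s", "z"]

Answer: ["m", "s", "z"]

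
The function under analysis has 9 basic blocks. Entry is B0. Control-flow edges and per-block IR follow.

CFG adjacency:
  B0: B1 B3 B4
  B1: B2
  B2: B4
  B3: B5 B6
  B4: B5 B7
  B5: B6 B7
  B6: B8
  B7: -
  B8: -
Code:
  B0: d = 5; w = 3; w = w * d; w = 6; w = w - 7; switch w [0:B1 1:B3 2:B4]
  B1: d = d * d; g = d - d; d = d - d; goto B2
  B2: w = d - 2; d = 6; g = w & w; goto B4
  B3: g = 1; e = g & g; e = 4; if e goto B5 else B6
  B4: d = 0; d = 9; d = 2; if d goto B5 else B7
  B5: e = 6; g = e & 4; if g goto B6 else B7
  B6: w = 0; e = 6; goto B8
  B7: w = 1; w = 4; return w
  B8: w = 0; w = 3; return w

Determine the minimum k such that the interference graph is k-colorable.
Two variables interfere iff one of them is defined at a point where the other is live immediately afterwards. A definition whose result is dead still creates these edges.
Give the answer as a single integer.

Answer: 2

Analysis:
Per-block:
  B0 def {d,w} use ∅
  B1 def {d,g} use {d}
  B2 def {d,g,w} use {d}
  B3 def {e,g} use ∅
  B4 def {d} use ∅
  B5 def {e,g} use ∅
  B6 def {e,w} use ∅
  B7 def {w} use ∅
  B8 def {w} use ∅

Backward fixpoint:
  B0: in=∅ out={d}
  B1: in={d} out={d}
  B2: in={d} out=∅
  B3: in=∅ out=∅
  B4: in=∅ out=∅
  B5: in=∅ out=∅
  B6: in=∅ out=∅
  B7: in=∅ out=∅
  B8: in=∅ out=∅

Interfere edges:
  d: {g,w}
  e: ∅
  g: {d}
  w: {d}

Registers:
  lower bound: {d,g} mutually conflict ⇒ χ ≥ 2
  2-colouring: r0={d,e}  r1={g,w}
  χ = 2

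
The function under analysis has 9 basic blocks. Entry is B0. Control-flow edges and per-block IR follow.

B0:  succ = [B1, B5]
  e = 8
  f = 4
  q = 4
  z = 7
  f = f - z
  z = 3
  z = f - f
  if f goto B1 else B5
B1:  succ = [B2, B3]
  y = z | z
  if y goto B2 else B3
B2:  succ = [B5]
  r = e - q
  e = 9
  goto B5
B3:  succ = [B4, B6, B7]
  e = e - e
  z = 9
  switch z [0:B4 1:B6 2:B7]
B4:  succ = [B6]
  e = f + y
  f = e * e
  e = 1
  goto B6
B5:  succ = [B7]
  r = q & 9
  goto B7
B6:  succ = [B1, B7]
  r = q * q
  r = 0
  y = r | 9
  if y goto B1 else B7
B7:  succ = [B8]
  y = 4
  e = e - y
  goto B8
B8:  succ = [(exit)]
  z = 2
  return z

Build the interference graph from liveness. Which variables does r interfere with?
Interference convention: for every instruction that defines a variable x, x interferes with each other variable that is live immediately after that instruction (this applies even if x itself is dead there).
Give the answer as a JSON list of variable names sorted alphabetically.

Block summaries:
  B0: {e,f,q,z} / ∅
  B1: {y} / {z}
  B2: {e,r} / {e,q}
  B3: {e,z} / {e}
  B4: {e,f} / {f,y}
  B5: {r} / {q}
  B6: {r,y} / {q}
  B7: {e,y} / {e}
  B8: {z} / ∅

Live sets:
  live B0: ∅→{e,f,q,z}
  live B1: {e,f,q,z}→{e,f,q,y}
  live B2: {e,q}→{e,q}
  live B3: {e,f,q,y}→{e,f,q,y,z}
  live B4: {f,q,y,z}→{e,f,q,z}
  live B5: {e,q}→{e}
  live B6: {e,f,q,z}→{e,f,q,z}
  live B7: {e}→∅
  live B8: ∅→∅

Interference:
  e — {f,q,r,y,z}
  f — {e,q,r,y,z}
  q — {e,f,r,y,z}
  r — {e,f,q,z}
  y — {e,f,q,z}
  z — {e,f,q,r,y}

N(r) = ["e", "f", "q", "z"]

Answer: ["e", "f", "q", "z"]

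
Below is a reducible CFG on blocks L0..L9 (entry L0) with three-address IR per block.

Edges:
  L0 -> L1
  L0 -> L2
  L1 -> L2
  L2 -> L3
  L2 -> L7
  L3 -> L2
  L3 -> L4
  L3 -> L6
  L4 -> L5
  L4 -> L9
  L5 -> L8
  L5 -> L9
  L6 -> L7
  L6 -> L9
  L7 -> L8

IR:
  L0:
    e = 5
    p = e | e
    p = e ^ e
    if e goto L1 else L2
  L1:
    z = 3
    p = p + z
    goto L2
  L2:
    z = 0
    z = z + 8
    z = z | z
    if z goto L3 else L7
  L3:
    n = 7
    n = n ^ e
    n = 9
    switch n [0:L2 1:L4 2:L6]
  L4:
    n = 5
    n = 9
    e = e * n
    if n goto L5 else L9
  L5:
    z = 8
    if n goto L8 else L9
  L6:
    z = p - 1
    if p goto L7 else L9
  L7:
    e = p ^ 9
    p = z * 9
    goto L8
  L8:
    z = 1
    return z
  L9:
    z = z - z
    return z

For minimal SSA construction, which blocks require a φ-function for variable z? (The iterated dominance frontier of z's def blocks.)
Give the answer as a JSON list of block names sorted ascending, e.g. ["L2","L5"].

idom tree: L1←L0 L2←L0 L3←L2 L4←L3 L5←L4 L6←L3 L7←L2 L8←L2 L9←L3
Dom∩ at merges:
  L2: preds {L0,L1,L3}: {L0} ∩ {L0,L1} ∩ {L0,L2,L3} = {L0}; idom=L0
  L7: preds {L2,L6}: {L0,L2} ∩ {L0,L2,L3,L6} = {L0,L2}; idom=L2
  L8: preds {L5,L7}: {L0,L2,L3,L4,L5} ∩ {L0,L2,L7} = {L0,L2}; idom=L2
  L9: preds {L4,L5,L6}: {L0,L2,L3,L4} ∩ {L0,L2,L3,L4,L5} ∩ {L0,L2,L3,L6} = {L0,L2,L3}; idom=L3

DF walk-up:
  join L2 pred L0: · stop@L0
  join L2 pred L1: L1 stop@L0
  join L2 pred L3: L3→L2 stop@L0
  join L7 pred L2: · stop@L2
  join L7 pred L6: L6→L3 stop@L2
  join L8 pred L5: L5→L4→L3 stop@L2
  join L8 pred L7: L7 stop@L2
  join L9 pred L4: L4 stop@L3
  join L9 pred L5: L5→L4 stop@L3
  join L9 pred L6: L6 stop@L3
  L0: DF=∅
  L1: DF={L2}
  L2: DF={L2}
  L3: DF={L2,L7,L8}
  L4: DF={L8,L9}
  L5: DF={L8,L9}
  L6: DF={L7,L9}
  L7: DF={L8}
  L8: DF=∅
  L9: DF=∅

φ for z: defs {L1,L2,L5,L6,L8,L9}
  DF⁺ = {L2,L7,L8,L9}

Answer: ["L2", "L7", "L8", "L9"]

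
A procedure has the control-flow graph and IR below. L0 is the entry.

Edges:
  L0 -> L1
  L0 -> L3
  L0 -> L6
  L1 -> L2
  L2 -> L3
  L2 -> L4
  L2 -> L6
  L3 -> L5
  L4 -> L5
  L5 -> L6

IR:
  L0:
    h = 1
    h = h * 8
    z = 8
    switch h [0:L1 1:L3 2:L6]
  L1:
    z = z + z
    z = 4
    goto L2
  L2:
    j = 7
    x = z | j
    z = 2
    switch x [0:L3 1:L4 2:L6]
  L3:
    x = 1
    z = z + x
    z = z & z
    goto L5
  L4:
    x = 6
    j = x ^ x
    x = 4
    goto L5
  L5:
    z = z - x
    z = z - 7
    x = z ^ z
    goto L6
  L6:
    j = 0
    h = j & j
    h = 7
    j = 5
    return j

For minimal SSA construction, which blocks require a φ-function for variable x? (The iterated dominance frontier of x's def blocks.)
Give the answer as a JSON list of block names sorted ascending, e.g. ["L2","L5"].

Answer: ["L3", "L5", "L6"]

Derivation:
idom tree: L1←L0 L2←L1 L3←L0 L4←L2 L5←L0 L6←L0
Dom at joins:
  L3: preds {L0,L2}: {L0} ∩ {L0,L1,L2} = {L0}; idom=L0
  L5: preds {L3,L4}: {L0,L3} ∩ {L0,L1,L2,L4} = {L0}; idom=L0
  L6: preds {L0,L2,L5}: {L0} ∩ {L0,L1,L2} ∩ {L0,L5} = {L0}; idom=L0

Frontier:
  L3←L0: walk · to L0
  L3←L2: walk L2→L1 to L0
  L5←L3: walk L3 to L0
  L5←L4: walk L4→L2→L1 to L0
  L6←L0: walk · to L0
  L6←L2: walk L2→L1 to L0
  L6←L5: walk L5 to L0
  L0: DF=∅
  L1: DF={L3,L5,L6}
  L2: DF={L3,L5,L6}
  L3: DF={L5}
  L4: DF={L5}
  L5: DF={L6}
  L6: DF=∅

φ for x: defs {L2,L3,L4,L5}
  DF⁺ = {L3,L5,L6}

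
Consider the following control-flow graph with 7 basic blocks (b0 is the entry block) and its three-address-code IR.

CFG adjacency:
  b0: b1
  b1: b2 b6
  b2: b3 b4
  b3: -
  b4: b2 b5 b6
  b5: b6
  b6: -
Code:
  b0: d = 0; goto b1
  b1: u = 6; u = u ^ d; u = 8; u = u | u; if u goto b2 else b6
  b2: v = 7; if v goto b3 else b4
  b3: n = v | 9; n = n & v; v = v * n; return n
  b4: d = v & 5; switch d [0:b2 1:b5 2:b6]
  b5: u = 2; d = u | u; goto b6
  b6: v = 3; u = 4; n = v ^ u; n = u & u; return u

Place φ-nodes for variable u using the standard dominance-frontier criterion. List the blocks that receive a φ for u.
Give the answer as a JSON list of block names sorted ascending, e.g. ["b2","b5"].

idom tree: b1←b0 b2←b1 b3←b2 b4←b2 b5←b4 b6←b1
Dom at joins:
  b2: preds {b1,b4}: {b0,b1} ∩ {b0,b1,b2,b4} = {b0,b1}; idom=b1
  b6: preds {b1,b4,b5}: {b0,b1} ∩ {b0,b1,b2,b4} ∩ {b0,b1,b2,b4,b5} = {b0,b1}; idom=b1

DF walk-up:
  join b2 pred b1: · stop@b1
  join b2 pred b4: b4→b2 stop@b1
  join b6 pred b1: · stop@b1
  join b6 pred b4: b4→b2 stop@b1
  join b6 pred b5: b5→b4→b2 stop@b1
  b0: DF=∅
  b1: DF=∅
  b2: DF={b2,b6}
  b3: DF=∅
  b4: DF={b2,b6}
  b5: DF={b6}
  b6: DF=∅

φ for u: defs {b1,b5,b6}
  DF⁺ = {b6}

Answer: ["b6"]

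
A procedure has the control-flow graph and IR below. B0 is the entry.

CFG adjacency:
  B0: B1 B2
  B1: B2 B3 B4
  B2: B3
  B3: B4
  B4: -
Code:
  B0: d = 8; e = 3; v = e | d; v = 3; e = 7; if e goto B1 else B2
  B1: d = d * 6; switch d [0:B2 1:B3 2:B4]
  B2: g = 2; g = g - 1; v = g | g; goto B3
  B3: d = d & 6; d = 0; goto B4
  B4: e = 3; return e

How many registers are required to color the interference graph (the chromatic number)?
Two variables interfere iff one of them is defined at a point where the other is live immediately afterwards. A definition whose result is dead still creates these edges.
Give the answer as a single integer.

Answer: 2

Working:
Block summaries:
  B0: {d,e,v} / ∅
  B1: {d} / {d}
  B2: {g,v} / ∅
  B3: {d} / {d}
  B4: {e} / ∅

Backward fixpoint:
  B0: in=∅ out={d}
  B1: in={d} out={d}
  B2: in={d} out={d}
  B3: in={d} out=∅
  B4: in=∅ out=∅

Interfere edges:
  d↔{e,g,v}
  e↔{d}
  g↔{d}
  v↔{d}

Registers:
  {d,e} pairwise interfere (2-clique) ⇒ χ ≥ 2
  assign d→r0 e→r1 g→r1 v→r1 — no edge inside a register ⇒ χ ≤ 2
  χ = 2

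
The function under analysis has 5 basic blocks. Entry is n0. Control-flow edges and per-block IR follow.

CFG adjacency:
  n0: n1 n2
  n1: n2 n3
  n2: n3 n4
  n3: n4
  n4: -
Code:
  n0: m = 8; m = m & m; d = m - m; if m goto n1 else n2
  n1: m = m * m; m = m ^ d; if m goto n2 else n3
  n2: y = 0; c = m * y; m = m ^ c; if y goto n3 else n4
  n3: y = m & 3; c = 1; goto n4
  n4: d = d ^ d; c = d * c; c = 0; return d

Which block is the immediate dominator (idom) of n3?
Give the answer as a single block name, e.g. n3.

Answer: n0

Analysis:
idom tree: n1←n0 n2←n0 n3←n0 n4←n0
Dom∩ at merges:
  n2: preds {n0,n1}: {n0} ∩ {n0,n1} = {n0}; idom=n0
  n3: preds {n1,n2}: {n0,n1} ∩ {n0,n2} = {n0}; idom=n0
  n4: preds {n2,n3}: {n0,n2} ∩ {n0,n3} = {n0}; idom=n0

idom(n3) = n0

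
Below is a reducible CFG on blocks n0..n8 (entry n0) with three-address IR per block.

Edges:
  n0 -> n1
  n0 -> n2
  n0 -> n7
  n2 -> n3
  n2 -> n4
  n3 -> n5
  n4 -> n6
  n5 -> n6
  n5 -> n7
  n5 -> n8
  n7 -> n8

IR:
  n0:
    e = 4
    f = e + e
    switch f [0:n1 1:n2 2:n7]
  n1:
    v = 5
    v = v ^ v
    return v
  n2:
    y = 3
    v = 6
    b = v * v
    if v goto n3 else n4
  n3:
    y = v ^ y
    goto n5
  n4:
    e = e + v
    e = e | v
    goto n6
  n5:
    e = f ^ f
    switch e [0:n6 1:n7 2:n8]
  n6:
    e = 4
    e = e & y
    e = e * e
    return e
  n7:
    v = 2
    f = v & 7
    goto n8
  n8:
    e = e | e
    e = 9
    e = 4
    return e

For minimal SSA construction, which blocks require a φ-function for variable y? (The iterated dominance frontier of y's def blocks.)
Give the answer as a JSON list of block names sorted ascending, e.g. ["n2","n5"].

Answer: ["n6", "n7", "n8"]

Analysis:
idom tree: n1←n0 n2←n0 n3←n2 n4←n2 n5←n3 n6←n2 n7←n0 n8←n0
Dom∩ at merges:
  n6: preds {n4,n5}: {n0,n2,n4} ∩ {n0,n2,n3,n5} = {n0,n2}; idom=n2
  n7: preds {n0,n5}: {n0} ∩ {n0,n2,n3,n5} = {n0}; idom=n0
  n8: preds {n5,n7}: {n0,n2,n3,n5} ∩ {n0,n7} = {n0}; idom=n0

DF derivation:
  join n6 pred n4: n4 stop@n2
  join n6 pred n5: n5→n3 stop@n2
  join n7 pred n0: · stop@n0
  join n7 pred n5: n5→n3→n2 stop@n0
  join n8 pred n5: n5→n3→n2 stop@n0
  join n8 pred n7: n7 stop@n0
  n0: DF=∅
  n1: DF=∅
  n2: DF={n7,n8}
  n3: DF={n6,n7,n8}
  n4: DF={n6}
  n5: DF={n6,n7,n8}
  n6: DF=∅
  n7: DF={n8}
  n8: DF=∅

φ for y: defs {n2,n3}
  DF⁺ = {n6,n7,n8}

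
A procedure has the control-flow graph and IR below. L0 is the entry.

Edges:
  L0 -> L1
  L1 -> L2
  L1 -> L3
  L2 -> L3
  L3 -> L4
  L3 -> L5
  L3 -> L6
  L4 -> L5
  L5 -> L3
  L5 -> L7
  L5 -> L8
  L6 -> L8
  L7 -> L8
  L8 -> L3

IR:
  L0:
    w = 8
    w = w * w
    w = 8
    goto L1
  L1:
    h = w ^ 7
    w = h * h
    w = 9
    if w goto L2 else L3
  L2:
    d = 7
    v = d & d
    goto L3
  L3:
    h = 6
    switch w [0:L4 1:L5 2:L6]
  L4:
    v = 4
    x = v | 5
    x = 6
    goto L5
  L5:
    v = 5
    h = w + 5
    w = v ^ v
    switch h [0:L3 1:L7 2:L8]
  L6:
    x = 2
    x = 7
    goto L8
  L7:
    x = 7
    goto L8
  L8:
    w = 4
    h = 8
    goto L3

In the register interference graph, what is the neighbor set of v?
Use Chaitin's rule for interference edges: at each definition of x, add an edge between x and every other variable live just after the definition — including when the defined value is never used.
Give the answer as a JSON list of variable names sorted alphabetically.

Answer: ["h", "w"]

Working:
Block summaries:
  L0: {w} / ∅
  L1: {h,w} / {w}
  L2: {d,v} / ∅
  L3: {h} / {w}
  L4: {v,x} / ∅
  L5: {h,v,w} / {w}
  L6: {x} / ∅
  L7: {x} / ∅
  L8: {h,w} / ∅

Liveness:
  live L0: ∅→{w}
  live L1: {w}→{w}
  live L2: {w}→{w}
  live L3: {w}→{w}
  live L4: {w}→{w}
  live L5: {w}→{w}
  live L6: ∅→∅
  live L7: ∅→∅
  live L8: ∅→{w}

Interference:
  d↔{w}
  h↔{v,w}
  v↔{h,w}
  w↔{d,h,v,x}
  x↔{w}

N(v) = ["h", "w"]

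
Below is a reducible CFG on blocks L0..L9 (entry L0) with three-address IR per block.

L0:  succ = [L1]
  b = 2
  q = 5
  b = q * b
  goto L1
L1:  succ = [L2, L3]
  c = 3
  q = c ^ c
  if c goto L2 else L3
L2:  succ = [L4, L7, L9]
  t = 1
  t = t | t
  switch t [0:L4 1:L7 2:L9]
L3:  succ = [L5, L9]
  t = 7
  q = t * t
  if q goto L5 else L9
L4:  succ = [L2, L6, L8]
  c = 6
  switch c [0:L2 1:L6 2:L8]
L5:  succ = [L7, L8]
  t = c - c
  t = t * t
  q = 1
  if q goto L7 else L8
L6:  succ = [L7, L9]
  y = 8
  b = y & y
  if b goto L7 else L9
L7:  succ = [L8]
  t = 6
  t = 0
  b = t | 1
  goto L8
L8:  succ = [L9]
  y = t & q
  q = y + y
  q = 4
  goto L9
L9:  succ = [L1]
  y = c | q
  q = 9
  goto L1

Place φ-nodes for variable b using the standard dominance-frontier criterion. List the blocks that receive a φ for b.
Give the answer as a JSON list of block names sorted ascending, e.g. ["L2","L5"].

Answer: ["L1", "L7", "L8", "L9"]

Analysis:
idom tree: L1←L0 L2←L1 L3←L1 L4←L2 L5←L3 L6←L4 L7←L1 L8←L1 L9←L1
Dom∩ at merges:
  L1: preds {L0,L9}: {L0} ∩ {L0,L1,L9} = {L0}; idom=L0
  L2: preds {L1,L4}: {L0,L1} ∩ {L0,L1,L2,L4} = {L0,L1}; idom=L1
  L7: preds {L2,L5,L6}: {L0,L1,L2} ∩ {L0,L1,L3,L5} ∩ {L0,L1,L2,L4,L6} = {L0,L1}; idom=L1
  L8: preds {L4,L5,L7}: {L0,L1,L2,L4} ∩ {L0,L1,L3,L5} ∩ {L0,L1,L7} = {L0,L1}; idom=L1
  L9: preds {L2,L3,L6,L8}: {L0,L1,L2} ∩ {L0,L1,L3} ∩ {L0,L1,L2,L4,L6} ∩ {L0,L1,L8} = {L0,L1}; idom=L1

DF walk-up:
  join L1 pred L0: · stop@L0
  join L1 pred L9: L9→L1 stop@L0
  join L2 pred L1: · stop@L1
  join L2 pred L4: L4→L2 stop@L1
  join L7 pred L2: L2 stop@L1
  join L7 pred L5: L5→L3 stop@L1
  join L7 pred L6: L6→L4→L2 stop@L1
  join L8 pred L4: L4→L2 stop@L1
  join L8 pred L5: L5→L3 stop@L1
  join L8 pred L7: L7 stop@L1
  join L9 pred L2: L2 stop@L1
  join L9 pred L3: L3 stop@L1
  join L9 pred L6: L6→L4→L2 stop@L1
  join L9 pred L8: L8 stop@L1
  L0 → ∅
  L1 → {L1}
  L2 → {L2,L7,L8,L9}
  L3 → {L7,L8,L9}
  L4 → {L2,L7,L8,L9}
  L5 → {L7,L8}
  L6 → {L7,L9}
  L7 → {L8}
  L8 → {L9}
  L9 → {L1}

φ for b: defs {L0,L6,L7}
  DF⁺ = {L1,L7,L8,L9}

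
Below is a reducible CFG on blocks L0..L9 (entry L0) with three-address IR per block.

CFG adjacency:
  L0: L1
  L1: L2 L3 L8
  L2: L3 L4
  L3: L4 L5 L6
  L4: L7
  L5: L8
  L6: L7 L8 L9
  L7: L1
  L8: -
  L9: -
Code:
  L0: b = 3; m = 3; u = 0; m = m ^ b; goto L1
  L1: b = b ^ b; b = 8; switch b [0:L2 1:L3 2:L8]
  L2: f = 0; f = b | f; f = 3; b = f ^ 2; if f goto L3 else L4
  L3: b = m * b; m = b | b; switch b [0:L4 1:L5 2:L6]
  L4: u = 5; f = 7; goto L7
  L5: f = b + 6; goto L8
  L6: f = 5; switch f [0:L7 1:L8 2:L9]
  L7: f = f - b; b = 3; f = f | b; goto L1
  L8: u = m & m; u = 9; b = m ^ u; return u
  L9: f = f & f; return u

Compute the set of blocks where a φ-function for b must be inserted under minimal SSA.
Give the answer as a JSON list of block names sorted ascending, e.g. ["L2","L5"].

Answer: ["L1", "L3", "L4", "L7", "L8"]

Derivation:
idom tree: L1←L0 L2←L1 L3←L1 L4←L1 L5←L3 L6←L3 L7←L1 L8←L1 L9←L6
Join-block Dom:
  L1: preds {L0,L7}: {L0} ∩ {L0,L1,L7} = {L0}; idom=L0
  L3: preds {L1,L2}: {L0,L1} ∩ {L0,L1,L2} = {L0,L1}; idom=L1
  L4: preds {L2,L3}: {L0,L1,L2} ∩ {L0,L1,L3} = {L0,L1}; idom=L1
  L7: preds {L4,L6}: {L0,L1,L4} ∩ {L0,L1,L3,L6} = {L0,L1}; idom=L1
  L8: preds {L1,L5,L6}: {L0,L1} ∩ {L0,L1,L3,L5} ∩ {L0,L1,L3,L6} = {L0,L1}; idom=L1

Frontier:
  join L1 pred L0: · stop@L0
  join L1 pred L7: L7→L1 stop@L0
  join L3 pred L1: · stop@L1
  join L3 pred L2: L2 stop@L1
  join L4 pred L2: L2 stop@L1
  join L4 pred L3: L3 stop@L1
  join L7 pred L4: L4 stop@L1
  join L7 pred L6: L6→L3 stop@L1
  join L8 pred L1: · stop@L1
  join L8 pred L5: L5→L3 stop@L1
  join L8 pred L6: L6→L3 stop@L1
  L0 → ∅
  L1 → {L1}
  L2 → {L3,L4}
  L3 → {L4,L7,L8}
  L4 → {L7}
  L5 → {L8}
  L6 → {L7,L8}
  L7 → {L1}
  L8 → ∅
  L9 → ∅

φ for b: defs {L0,L1,L2,L3,L7,L8}
  DF⁺ = {L1,L3,L4,L7,L8}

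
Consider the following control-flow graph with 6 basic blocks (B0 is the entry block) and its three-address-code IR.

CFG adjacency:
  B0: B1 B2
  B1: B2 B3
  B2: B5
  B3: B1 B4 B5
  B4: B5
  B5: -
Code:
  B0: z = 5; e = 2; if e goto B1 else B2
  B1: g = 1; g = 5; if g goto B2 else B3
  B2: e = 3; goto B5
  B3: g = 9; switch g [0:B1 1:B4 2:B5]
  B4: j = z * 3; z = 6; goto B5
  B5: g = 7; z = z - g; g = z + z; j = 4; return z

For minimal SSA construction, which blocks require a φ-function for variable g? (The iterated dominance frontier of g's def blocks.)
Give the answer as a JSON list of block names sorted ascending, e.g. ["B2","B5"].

Answer: ["B1", "B2", "B5"]

Analysis:
idom tree: B1←B0 B2←B0 B3←B1 B4←B3 B5←B0
Dom∩ at merges:
  B1: preds {B0,B3}: {B0} ∩ {B0,B1,B3} = {B0}; idom=B0
  B2: preds {B0,B1}: {B0} ∩ {B0,B1} = {B0}; idom=B0
  B5: preds {B2,B3,B4}: {B0,B2} ∩ {B0,B1,B3} ∩ {B0,B1,B3,B4} = {B0}; idom=B0

DF walk-up:
  B1←B0: walk · to B0
  B1←B3: walk B3→B1 to B0
  B2←B0: walk · to B0
  B2←B1: walk B1 to B0
  B5←B2: walk B2 to B0
  B5←B3: walk B3→B1 to B0
  B5←B4: walk B4→B3→B1 to B0
  B0 → ∅
  B1 → {B1,B2,B5}
  B2 → {B5}
  B3 → {B1,B5}
  B4 → {B5}
  B5 → ∅

φ for g: defs {B1,B3,B5}
  DF⁺ = {B1,B2,B5}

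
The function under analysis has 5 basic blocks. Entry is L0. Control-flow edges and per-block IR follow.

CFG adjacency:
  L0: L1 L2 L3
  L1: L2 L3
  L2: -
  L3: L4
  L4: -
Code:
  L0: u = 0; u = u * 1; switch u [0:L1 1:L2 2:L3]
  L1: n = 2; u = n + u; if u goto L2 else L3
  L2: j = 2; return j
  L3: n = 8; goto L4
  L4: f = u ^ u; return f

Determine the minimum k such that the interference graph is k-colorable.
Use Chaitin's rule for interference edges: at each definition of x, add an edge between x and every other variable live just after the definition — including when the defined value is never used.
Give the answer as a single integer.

Per-block:
  L0 def {u} use ∅
  L1 def {n,u} use {u}
  L2 def {j} use ∅
  L3 def {n} use ∅
  L4 def {f} use {u}

Live sets:
  L0: in=∅ out={u}
  L1: in={u} out={u}
  L2: in=∅ out=∅
  L3: in={u} out={u}
  L4: in={u} out=∅

Conflict graph:
  f↔∅
  j↔∅
  n↔{u}
  u↔{n}

Chromatic number:
  lower bound: {n,u} mutually conflict ⇒ χ ≥ 2
  assign f→R0 j→R0 n→R0 u→R1 — no edge inside a register ⇒ χ ≤ 2
  χ = 2

Answer: 2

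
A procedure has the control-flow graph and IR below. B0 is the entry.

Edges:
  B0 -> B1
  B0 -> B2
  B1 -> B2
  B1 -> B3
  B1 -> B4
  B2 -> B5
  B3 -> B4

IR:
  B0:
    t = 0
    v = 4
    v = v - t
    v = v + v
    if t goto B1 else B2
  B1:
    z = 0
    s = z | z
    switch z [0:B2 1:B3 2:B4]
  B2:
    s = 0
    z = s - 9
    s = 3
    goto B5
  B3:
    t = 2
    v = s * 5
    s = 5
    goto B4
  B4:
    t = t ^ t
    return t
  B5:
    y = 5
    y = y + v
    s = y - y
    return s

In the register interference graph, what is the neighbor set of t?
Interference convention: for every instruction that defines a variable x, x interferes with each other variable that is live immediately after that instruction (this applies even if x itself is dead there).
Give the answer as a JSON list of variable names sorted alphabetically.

def/use:
  B0: {t,v} / ∅
  B1: {s,z} / ∅
  B2: {s,z} / ∅
  B3: {s,t,v} / {s}
  B4: {t} / {t}
  B5: {s,y} / {v}

Backward fixpoint:
  live B0: ∅→{t,v}
  live B1: {t,v}→{s,t,v}
  live B2: {v}→{v}
  live B3: {s}→{t}
  live B4: {t}→∅
  live B5: {v}→∅

Conflict graph:
  s: {t,v,z}
  t: {s,v,z}
  v: {s,t,y,z}
  y: {v}
  z: {s,t,v}

N(t) = ["s", "v", "z"]

Answer: ["s", "v", "z"]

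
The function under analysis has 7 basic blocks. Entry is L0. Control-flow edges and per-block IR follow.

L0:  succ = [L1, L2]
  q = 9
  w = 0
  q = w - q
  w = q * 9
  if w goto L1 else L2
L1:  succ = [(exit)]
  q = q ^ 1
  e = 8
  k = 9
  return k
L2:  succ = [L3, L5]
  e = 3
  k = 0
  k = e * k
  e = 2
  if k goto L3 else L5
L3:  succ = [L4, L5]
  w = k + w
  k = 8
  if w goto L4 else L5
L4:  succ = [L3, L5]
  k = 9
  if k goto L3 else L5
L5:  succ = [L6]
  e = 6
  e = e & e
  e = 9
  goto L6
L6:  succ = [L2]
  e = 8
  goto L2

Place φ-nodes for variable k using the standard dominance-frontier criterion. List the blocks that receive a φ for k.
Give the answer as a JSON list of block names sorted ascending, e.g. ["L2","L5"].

idom tree: L1←L0 L2←L0 L3←L2 L4←L3 L5←L2 L6←L5
Dom at joins:
  L2: preds {L0,L6}: {L0} ∩ {L0,L2,L5,L6} = {L0}; idom=L0
  L3: preds {L2,L4}: {L0,L2} ∩ {L0,L2,L3,L4} = {L0,L2}; idom=L2
  L5: preds {L2,L3,L4}: {L0,L2} ∩ {L0,L2,L3} ∩ {L0,L2,L3,L4} = {L0,L2}; idom=L2

Frontier:
  join L2 pred L0: · stop@L0
  join L2 pred L6: L6→L5→L2 stop@L0
  join L3 pred L2: · stop@L2
  join L3 pred L4: L4→L3 stop@L2
  join L5 pred L2: · stop@L2
  join L5 pred L3: L3 stop@L2
  join L5 pred L4: L4→L3 stop@L2
  L0 → ∅
  L1 → ∅
  L2 → {L2}
  L3 → {L3,L5}
  L4 → {L3,L5}
  L5 → {L2}
  L6 → {L2}

φ for k: defs {L1,L2,L3,L4}
  DF⁺ = {L2,L3,L5}

Answer: ["L2", "L3", "L5"]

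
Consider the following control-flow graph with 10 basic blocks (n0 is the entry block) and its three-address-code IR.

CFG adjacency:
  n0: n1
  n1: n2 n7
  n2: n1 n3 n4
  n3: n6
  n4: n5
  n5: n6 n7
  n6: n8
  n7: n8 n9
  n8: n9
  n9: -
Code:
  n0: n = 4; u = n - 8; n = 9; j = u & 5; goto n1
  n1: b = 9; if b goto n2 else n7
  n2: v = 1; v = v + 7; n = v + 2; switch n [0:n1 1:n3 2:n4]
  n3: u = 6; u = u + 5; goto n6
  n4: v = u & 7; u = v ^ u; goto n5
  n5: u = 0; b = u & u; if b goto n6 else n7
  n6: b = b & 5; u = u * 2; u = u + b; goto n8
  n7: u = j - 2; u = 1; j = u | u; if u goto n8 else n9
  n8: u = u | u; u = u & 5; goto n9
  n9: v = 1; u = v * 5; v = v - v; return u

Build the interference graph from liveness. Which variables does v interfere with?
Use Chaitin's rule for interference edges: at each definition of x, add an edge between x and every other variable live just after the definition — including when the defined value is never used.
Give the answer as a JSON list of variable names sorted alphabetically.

Answer: ["b", "j", "u"]

Analysis:
def/use:
  n0: def={j,n,u} ue=∅
  n1: def={b} ue=∅
  n2: def={n,v} ue=∅
  n3: def={u} ue=∅
  n4: def={u,v} ue={u}
  n5: def={b,u} ue=∅
  n6: def={b,u} ue={b,u}
  n7: def={j,u} ue={j}
  n8: def={u} ue={u}
  n9: def={u,v} ue=∅

Live sets:
  n0 li=∅ lo={j,u}
  n1 li={j,u} lo={b,j,u}
  n2 li={b,j,u} lo={b,j,u}
  n3 li={b} lo={b,u}
  n4 li={j,u} lo={j}
  n5 li={j} lo={b,j,u}
  n6 li={b,u} lo={u}
  n7 li={j} lo={u}
  n8 li={u} lo=∅
  n9 li=∅ lo=∅

Interfere edges:
  b — {j,n,u,v}
  j — {b,n,u,v}
  n — {b,j,u}
  u — {b,j,n,v}
  v — {b,j,u}

N(v) = ["b", "j", "u"]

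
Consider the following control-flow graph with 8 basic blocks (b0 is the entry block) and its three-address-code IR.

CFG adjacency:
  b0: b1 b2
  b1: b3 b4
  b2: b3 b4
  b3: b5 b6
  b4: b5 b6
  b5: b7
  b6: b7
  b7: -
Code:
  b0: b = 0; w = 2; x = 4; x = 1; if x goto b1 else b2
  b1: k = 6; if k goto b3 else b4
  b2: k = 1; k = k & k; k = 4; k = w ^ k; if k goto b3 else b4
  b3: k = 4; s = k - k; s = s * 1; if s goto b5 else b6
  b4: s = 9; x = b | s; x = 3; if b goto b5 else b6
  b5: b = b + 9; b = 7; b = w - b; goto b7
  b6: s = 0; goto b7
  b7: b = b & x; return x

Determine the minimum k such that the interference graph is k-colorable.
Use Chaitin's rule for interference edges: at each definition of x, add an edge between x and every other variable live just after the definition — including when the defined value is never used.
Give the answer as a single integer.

Block summaries:
  b0 def {b,w,x} use ∅
  b1 def {k} use ∅
  b2 def {k} use {w}
  b3 def {k,s} use ∅
  b4 def {s,x} use {b}
  b5 def {b} use {b,w}
  b6 def {s} use ∅
  b7 def {b} use {b,x}

Liveness:
  live b0: ∅→{b,w,x}
  live b1: {b,w,x}→{b,w,x}
  live b2: {b,w,x}→{b,w,x}
  live b3: {b,w,x}→{b,w,x}
  live b4: {b,w}→{b,w,x}
  live b5: {b,w,x}→{b,x}
  live b6: {b,x}→{b,x}
  live b7: {b,x}→∅

Interference:
  b↔{k,s,w,x}
  k↔{b,w,x}
  s↔{b,w,x}
  w↔{b,k,s,x}
  x↔{b,k,s,w}

Chromatic number:
  clique {b,k,w,x} ⇒ need ≥ 4
  4-colouring: c0={b}  c1={w}  c2={x}  c3={k,s}
  χ = 4

Answer: 4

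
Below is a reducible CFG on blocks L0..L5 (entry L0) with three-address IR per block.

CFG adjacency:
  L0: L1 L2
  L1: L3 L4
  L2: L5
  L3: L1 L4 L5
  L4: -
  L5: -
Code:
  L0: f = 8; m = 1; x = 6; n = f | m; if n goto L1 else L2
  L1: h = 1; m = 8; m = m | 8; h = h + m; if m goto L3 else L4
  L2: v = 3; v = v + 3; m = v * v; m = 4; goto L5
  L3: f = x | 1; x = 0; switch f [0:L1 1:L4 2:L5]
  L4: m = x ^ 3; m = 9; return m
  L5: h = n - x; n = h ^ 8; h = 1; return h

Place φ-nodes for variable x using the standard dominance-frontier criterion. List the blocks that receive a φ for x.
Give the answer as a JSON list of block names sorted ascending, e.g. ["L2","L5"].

Answer: ["L1", "L4", "L5"]

Working:
idom tree: L1←L0 L2←L0 L3←L1 L4←L1 L5←L0
Join-block Dom:
  L1: preds {L0,L3}: {L0} ∩ {L0,L1,L3} = {L0}; idom=L0
  L4: preds {L1,L3}: {L0,L1} ∩ {L0,L1,L3} = {L0,L1}; idom=L1
  L5: preds {L2,L3}: {L0,L2} ∩ {L0,L1,L3} = {L0}; idom=L0

Frontier:
  L1←L0: walk · to L0
  L1←L3: walk L3→L1 to L0
  L4←L1: walk · to L1
  L4←L3: walk L3 to L1
  L5←L2: walk L2 to L0
  L5←L3: walk L3→L1 to L0
  L0: DF=∅
  L1: DF={L1,L5}
  L2: DF={L5}
  L3: DF={L1,L4,L5}
  L4: DF=∅
  L5: DF=∅

φ for x: defs {L0,L3}
  DF⁺ = {L1,L4,L5}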